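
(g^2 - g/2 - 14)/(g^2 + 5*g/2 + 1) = (2*g^2 - g - 28)/(2*g^2 + 5*g + 2)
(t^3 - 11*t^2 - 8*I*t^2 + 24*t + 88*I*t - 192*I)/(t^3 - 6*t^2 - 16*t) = (t^2 - t*(3 + 8*I) + 24*I)/(t*(t + 2))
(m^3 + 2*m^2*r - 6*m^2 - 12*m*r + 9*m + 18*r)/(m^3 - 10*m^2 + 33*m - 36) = (m + 2*r)/(m - 4)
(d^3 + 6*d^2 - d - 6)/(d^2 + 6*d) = d - 1/d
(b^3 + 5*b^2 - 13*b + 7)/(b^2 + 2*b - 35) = (b^2 - 2*b + 1)/(b - 5)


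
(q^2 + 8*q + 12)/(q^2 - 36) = (q + 2)/(q - 6)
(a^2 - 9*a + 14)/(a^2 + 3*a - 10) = (a - 7)/(a + 5)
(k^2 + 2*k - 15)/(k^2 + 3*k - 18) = (k + 5)/(k + 6)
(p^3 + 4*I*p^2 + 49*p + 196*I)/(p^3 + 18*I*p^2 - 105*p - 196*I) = (p - 7*I)/(p + 7*I)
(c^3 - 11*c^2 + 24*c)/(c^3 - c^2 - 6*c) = (c - 8)/(c + 2)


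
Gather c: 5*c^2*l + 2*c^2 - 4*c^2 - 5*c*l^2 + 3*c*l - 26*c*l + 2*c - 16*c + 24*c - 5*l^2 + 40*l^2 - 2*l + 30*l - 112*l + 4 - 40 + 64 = c^2*(5*l - 2) + c*(-5*l^2 - 23*l + 10) + 35*l^2 - 84*l + 28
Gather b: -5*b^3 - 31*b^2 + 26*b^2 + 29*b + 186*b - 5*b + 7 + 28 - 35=-5*b^3 - 5*b^2 + 210*b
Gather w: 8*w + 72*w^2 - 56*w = 72*w^2 - 48*w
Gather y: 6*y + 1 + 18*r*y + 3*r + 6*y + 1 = 3*r + y*(18*r + 12) + 2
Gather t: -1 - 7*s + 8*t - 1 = -7*s + 8*t - 2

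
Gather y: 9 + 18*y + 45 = 18*y + 54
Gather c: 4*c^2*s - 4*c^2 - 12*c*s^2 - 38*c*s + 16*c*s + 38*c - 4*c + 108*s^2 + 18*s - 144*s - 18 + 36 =c^2*(4*s - 4) + c*(-12*s^2 - 22*s + 34) + 108*s^2 - 126*s + 18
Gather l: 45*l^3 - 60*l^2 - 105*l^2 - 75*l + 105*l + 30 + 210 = 45*l^3 - 165*l^2 + 30*l + 240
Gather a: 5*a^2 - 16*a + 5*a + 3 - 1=5*a^2 - 11*a + 2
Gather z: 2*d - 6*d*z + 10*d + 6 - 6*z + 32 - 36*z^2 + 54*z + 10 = 12*d - 36*z^2 + z*(48 - 6*d) + 48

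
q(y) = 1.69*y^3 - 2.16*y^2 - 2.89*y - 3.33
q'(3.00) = 29.78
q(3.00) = 14.19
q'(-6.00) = 205.55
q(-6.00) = -428.79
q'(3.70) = 50.53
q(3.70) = 42.01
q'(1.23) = -0.53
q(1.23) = -7.01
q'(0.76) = -3.24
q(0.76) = -6.03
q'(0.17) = -3.48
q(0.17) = -3.88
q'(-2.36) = 35.54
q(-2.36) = -30.75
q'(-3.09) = 58.87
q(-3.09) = -64.88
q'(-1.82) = 21.77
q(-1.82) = -15.41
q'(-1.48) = 14.61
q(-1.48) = -9.26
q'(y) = 5.07*y^2 - 4.32*y - 2.89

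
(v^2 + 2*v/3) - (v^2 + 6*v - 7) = 7 - 16*v/3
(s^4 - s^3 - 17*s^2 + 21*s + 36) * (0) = 0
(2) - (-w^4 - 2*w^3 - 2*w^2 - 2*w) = w^4 + 2*w^3 + 2*w^2 + 2*w + 2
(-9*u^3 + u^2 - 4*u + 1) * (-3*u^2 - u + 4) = 27*u^5 + 6*u^4 - 25*u^3 + 5*u^2 - 17*u + 4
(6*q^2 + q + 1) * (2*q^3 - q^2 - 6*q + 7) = 12*q^5 - 4*q^4 - 35*q^3 + 35*q^2 + q + 7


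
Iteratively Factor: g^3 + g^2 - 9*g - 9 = (g + 3)*(g^2 - 2*g - 3) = (g + 1)*(g + 3)*(g - 3)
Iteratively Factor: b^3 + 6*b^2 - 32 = (b + 4)*(b^2 + 2*b - 8) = (b + 4)^2*(b - 2)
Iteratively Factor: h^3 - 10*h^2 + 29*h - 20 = (h - 5)*(h^2 - 5*h + 4) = (h - 5)*(h - 4)*(h - 1)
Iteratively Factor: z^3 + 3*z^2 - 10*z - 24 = (z - 3)*(z^2 + 6*z + 8) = (z - 3)*(z + 4)*(z + 2)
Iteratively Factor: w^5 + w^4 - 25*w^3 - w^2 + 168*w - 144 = (w + 4)*(w^4 - 3*w^3 - 13*w^2 + 51*w - 36) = (w - 3)*(w + 4)*(w^3 - 13*w + 12) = (w - 3)^2*(w + 4)*(w^2 + 3*w - 4) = (w - 3)^2*(w + 4)^2*(w - 1)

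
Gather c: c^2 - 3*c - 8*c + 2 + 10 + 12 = c^2 - 11*c + 24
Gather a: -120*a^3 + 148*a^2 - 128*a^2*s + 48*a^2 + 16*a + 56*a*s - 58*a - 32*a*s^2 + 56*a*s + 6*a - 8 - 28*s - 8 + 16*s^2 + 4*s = -120*a^3 + a^2*(196 - 128*s) + a*(-32*s^2 + 112*s - 36) + 16*s^2 - 24*s - 16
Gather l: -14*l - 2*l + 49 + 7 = 56 - 16*l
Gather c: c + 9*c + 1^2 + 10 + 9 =10*c + 20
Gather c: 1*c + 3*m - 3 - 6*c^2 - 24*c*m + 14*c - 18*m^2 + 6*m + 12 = -6*c^2 + c*(15 - 24*m) - 18*m^2 + 9*m + 9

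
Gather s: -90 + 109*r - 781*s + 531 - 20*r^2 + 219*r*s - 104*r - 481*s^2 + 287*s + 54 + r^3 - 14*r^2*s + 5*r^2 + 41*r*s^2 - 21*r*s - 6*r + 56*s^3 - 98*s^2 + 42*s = r^3 - 15*r^2 - r + 56*s^3 + s^2*(41*r - 579) + s*(-14*r^2 + 198*r - 452) + 495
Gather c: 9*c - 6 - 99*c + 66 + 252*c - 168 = 162*c - 108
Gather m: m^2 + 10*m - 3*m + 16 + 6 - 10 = m^2 + 7*m + 12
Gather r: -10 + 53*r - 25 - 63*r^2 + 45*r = -63*r^2 + 98*r - 35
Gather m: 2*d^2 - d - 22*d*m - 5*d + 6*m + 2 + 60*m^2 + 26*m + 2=2*d^2 - 6*d + 60*m^2 + m*(32 - 22*d) + 4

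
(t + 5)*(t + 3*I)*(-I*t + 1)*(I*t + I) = t^4 + 6*t^3 + 4*I*t^3 + 2*t^2 + 24*I*t^2 - 18*t + 20*I*t - 15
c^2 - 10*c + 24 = (c - 6)*(c - 4)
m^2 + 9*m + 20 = (m + 4)*(m + 5)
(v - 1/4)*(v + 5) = v^2 + 19*v/4 - 5/4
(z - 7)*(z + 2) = z^2 - 5*z - 14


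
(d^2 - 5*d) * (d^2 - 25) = d^4 - 5*d^3 - 25*d^2 + 125*d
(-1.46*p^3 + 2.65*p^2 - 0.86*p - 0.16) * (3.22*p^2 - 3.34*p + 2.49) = -4.7012*p^5 + 13.4094*p^4 - 15.2556*p^3 + 8.9557*p^2 - 1.607*p - 0.3984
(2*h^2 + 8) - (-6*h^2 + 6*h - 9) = 8*h^2 - 6*h + 17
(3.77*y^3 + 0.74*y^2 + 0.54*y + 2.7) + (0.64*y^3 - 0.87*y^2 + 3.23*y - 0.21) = 4.41*y^3 - 0.13*y^2 + 3.77*y + 2.49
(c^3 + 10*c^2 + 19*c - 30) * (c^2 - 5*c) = c^5 + 5*c^4 - 31*c^3 - 125*c^2 + 150*c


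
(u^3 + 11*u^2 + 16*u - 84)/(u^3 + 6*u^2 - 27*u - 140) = (u^2 + 4*u - 12)/(u^2 - u - 20)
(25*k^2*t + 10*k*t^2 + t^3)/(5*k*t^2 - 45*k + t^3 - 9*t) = t*(5*k + t)/(t^2 - 9)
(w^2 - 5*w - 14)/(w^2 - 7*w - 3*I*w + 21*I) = (w + 2)/(w - 3*I)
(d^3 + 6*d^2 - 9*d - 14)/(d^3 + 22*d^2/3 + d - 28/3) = 3*(d^2 - d - 2)/(3*d^2 + d - 4)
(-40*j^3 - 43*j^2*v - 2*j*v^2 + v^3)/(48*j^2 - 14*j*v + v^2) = (5*j^2 + 6*j*v + v^2)/(-6*j + v)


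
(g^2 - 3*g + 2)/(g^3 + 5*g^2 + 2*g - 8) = (g - 2)/(g^2 + 6*g + 8)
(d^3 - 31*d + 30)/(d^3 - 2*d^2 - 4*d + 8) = (d^3 - 31*d + 30)/(d^3 - 2*d^2 - 4*d + 8)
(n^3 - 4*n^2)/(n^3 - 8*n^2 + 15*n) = n*(n - 4)/(n^2 - 8*n + 15)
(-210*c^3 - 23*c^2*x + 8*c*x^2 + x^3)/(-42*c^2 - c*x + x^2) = (-35*c^2 + 2*c*x + x^2)/(-7*c + x)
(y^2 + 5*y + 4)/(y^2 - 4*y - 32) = (y + 1)/(y - 8)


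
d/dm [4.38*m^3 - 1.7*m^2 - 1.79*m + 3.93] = 13.14*m^2 - 3.4*m - 1.79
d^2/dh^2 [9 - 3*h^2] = -6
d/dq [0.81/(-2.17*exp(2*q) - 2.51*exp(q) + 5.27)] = (3.5154*exp(q) + 2.0331)*exp(q)/(2.17*exp(2*q) + 2.51*exp(q) - 5.27)^2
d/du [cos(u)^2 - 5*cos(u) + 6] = (5 - 2*cos(u))*sin(u)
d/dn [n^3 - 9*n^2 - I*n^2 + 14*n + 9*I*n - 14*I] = 3*n^2 - 18*n - 2*I*n + 14 + 9*I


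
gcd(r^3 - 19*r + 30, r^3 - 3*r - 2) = r - 2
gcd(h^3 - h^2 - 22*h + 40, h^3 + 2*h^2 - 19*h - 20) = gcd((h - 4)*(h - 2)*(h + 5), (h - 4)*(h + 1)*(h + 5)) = h^2 + h - 20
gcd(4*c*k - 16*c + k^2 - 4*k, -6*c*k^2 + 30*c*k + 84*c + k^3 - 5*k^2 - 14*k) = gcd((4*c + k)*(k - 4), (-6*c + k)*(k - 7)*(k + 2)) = 1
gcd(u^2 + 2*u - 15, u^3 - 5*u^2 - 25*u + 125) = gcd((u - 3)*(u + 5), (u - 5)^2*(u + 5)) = u + 5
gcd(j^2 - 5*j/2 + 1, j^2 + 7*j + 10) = 1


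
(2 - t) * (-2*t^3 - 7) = 2*t^4 - 4*t^3 + 7*t - 14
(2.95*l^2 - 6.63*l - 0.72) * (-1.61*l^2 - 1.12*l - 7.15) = -4.7495*l^4 + 7.3703*l^3 - 12.5077*l^2 + 48.2109*l + 5.148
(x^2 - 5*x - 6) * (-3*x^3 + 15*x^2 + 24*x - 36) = -3*x^5 + 30*x^4 - 33*x^3 - 246*x^2 + 36*x + 216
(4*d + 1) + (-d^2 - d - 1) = -d^2 + 3*d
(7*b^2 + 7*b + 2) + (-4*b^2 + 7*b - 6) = 3*b^2 + 14*b - 4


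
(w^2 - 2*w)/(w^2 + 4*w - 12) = w/(w + 6)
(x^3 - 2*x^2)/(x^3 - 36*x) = x*(x - 2)/(x^2 - 36)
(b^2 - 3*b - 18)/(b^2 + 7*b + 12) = (b - 6)/(b + 4)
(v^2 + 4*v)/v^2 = (v + 4)/v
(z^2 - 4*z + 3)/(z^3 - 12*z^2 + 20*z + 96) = (z^2 - 4*z + 3)/(z^3 - 12*z^2 + 20*z + 96)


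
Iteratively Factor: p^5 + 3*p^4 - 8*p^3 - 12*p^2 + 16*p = (p - 1)*(p^4 + 4*p^3 - 4*p^2 - 16*p) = p*(p - 1)*(p^3 + 4*p^2 - 4*p - 16) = p*(p - 1)*(p + 4)*(p^2 - 4) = p*(p - 1)*(p + 2)*(p + 4)*(p - 2)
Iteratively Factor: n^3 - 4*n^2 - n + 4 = (n - 1)*(n^2 - 3*n - 4) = (n - 4)*(n - 1)*(n + 1)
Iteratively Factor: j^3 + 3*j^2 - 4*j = (j + 4)*(j^2 - j) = (j - 1)*(j + 4)*(j)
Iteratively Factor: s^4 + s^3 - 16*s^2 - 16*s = (s + 1)*(s^3 - 16*s) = (s + 1)*(s + 4)*(s^2 - 4*s) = s*(s + 1)*(s + 4)*(s - 4)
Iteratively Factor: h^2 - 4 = (h - 2)*(h + 2)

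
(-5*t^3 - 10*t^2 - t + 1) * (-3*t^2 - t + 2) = 15*t^5 + 35*t^4 + 3*t^3 - 22*t^2 - 3*t + 2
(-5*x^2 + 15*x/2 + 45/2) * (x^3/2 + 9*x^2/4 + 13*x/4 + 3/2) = -5*x^5/2 - 15*x^4/2 + 95*x^3/8 + 135*x^2/2 + 675*x/8 + 135/4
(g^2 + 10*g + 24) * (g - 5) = g^3 + 5*g^2 - 26*g - 120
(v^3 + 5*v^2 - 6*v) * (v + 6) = v^4 + 11*v^3 + 24*v^2 - 36*v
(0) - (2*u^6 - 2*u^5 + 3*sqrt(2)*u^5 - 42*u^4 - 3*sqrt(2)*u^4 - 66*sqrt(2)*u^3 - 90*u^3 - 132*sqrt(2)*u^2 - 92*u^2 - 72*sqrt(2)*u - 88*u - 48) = -2*u^6 - 3*sqrt(2)*u^5 + 2*u^5 + 3*sqrt(2)*u^4 + 42*u^4 + 90*u^3 + 66*sqrt(2)*u^3 + 92*u^2 + 132*sqrt(2)*u^2 + 88*u + 72*sqrt(2)*u + 48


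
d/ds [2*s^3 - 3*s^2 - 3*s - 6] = 6*s^2 - 6*s - 3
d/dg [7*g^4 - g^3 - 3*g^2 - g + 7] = 28*g^3 - 3*g^2 - 6*g - 1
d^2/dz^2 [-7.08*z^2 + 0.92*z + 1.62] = -14.1600000000000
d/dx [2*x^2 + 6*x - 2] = 4*x + 6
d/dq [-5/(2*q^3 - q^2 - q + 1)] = 5*(6*q^2 - 2*q - 1)/(2*q^3 - q^2 - q + 1)^2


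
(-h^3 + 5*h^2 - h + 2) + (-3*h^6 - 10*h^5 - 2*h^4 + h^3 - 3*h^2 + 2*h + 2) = -3*h^6 - 10*h^5 - 2*h^4 + 2*h^2 + h + 4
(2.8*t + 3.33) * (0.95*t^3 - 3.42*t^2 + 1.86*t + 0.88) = 2.66*t^4 - 6.4125*t^3 - 6.1806*t^2 + 8.6578*t + 2.9304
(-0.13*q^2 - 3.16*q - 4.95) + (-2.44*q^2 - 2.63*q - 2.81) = -2.57*q^2 - 5.79*q - 7.76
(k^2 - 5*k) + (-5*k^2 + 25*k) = -4*k^2 + 20*k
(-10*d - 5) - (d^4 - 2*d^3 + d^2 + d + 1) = -d^4 + 2*d^3 - d^2 - 11*d - 6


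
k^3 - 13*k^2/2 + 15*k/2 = k*(k - 5)*(k - 3/2)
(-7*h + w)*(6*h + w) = -42*h^2 - h*w + w^2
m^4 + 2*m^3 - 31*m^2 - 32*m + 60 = (m - 5)*(m - 1)*(m + 2)*(m + 6)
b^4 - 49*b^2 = b^2*(b - 7)*(b + 7)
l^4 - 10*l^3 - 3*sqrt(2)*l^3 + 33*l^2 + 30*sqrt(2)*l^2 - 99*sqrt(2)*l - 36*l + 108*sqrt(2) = (l - 4)*(l - 3)^2*(l - 3*sqrt(2))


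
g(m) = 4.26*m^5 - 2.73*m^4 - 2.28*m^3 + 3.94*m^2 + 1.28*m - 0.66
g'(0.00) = 1.28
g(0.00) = -0.66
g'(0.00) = 1.28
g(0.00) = -0.66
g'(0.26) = 2.77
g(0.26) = -0.11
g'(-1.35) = 75.79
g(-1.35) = -17.77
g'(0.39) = 3.16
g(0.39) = 0.28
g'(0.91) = 9.16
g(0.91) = 2.84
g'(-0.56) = -1.27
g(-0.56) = -0.24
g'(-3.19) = 2466.70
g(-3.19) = -1580.56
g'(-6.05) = 30657.95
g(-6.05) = -37545.99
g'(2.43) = 566.03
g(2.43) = 258.76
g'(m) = 21.3*m^4 - 10.92*m^3 - 6.84*m^2 + 7.88*m + 1.28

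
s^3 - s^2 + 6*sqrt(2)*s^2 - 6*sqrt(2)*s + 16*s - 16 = (s - 1)*(s + 2*sqrt(2))*(s + 4*sqrt(2))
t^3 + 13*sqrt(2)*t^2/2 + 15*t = t*(t + 3*sqrt(2)/2)*(t + 5*sqrt(2))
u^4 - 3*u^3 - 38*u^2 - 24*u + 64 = (u - 8)*(u - 1)*(u + 2)*(u + 4)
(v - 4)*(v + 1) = v^2 - 3*v - 4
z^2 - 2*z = z*(z - 2)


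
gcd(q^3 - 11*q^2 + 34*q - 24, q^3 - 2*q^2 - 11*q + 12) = q^2 - 5*q + 4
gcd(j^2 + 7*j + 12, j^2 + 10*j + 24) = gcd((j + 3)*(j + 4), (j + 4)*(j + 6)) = j + 4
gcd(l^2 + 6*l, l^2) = l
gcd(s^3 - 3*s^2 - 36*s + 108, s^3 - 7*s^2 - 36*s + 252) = s^2 - 36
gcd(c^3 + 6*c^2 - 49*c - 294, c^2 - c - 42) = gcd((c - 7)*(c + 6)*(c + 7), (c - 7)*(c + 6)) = c^2 - c - 42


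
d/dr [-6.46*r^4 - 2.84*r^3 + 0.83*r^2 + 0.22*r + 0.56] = -25.84*r^3 - 8.52*r^2 + 1.66*r + 0.22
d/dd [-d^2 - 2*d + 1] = -2*d - 2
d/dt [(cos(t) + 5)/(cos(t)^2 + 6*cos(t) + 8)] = (cos(t)^2 + 10*cos(t) + 22)*sin(t)/(cos(t)^2 + 6*cos(t) + 8)^2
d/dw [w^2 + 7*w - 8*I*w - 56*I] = 2*w + 7 - 8*I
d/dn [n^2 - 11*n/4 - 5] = 2*n - 11/4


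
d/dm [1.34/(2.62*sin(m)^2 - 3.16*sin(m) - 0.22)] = (4.2344 - 7.0216*sin(m))*cos(m)/(-2.62*sin(m)^2 + 3.16*sin(m) + 0.22)^2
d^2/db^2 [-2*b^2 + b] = -4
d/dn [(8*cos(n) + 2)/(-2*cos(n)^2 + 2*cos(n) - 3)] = 4*(6*sin(n) - sin(2*n) - sin(3*n))/(2*cos(n) - cos(2*n) - 4)^2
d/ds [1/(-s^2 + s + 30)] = (2*s - 1)/(-s^2 + s + 30)^2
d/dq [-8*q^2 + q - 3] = 1 - 16*q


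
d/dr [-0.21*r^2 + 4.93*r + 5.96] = 4.93 - 0.42*r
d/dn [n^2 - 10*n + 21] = 2*n - 10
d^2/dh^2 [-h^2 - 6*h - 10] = -2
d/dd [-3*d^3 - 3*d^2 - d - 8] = -9*d^2 - 6*d - 1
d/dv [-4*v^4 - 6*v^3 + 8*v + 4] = -16*v^3 - 18*v^2 + 8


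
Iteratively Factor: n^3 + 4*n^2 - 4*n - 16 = (n + 2)*(n^2 + 2*n - 8) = (n - 2)*(n + 2)*(n + 4)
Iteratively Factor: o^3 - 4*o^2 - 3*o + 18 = (o + 2)*(o^2 - 6*o + 9) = (o - 3)*(o + 2)*(o - 3)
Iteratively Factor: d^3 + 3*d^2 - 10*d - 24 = (d - 3)*(d^2 + 6*d + 8) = (d - 3)*(d + 2)*(d + 4)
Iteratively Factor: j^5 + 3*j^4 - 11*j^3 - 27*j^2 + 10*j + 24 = (j + 1)*(j^4 + 2*j^3 - 13*j^2 - 14*j + 24) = (j + 1)*(j + 2)*(j^3 - 13*j + 12) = (j - 3)*(j + 1)*(j + 2)*(j^2 + 3*j - 4) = (j - 3)*(j + 1)*(j + 2)*(j + 4)*(j - 1)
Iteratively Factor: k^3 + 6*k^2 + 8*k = (k + 4)*(k^2 + 2*k) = (k + 2)*(k + 4)*(k)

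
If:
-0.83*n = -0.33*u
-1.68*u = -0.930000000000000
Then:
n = 0.22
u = 0.55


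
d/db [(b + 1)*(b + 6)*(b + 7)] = 3*b^2 + 28*b + 55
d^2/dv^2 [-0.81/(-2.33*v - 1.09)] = 8.794818/(2.33*v + 1.09)^3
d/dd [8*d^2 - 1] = 16*d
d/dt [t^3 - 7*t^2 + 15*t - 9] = 3*t^2 - 14*t + 15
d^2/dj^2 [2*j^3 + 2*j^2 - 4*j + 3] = 12*j + 4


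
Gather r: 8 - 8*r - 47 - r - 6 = -9*r - 45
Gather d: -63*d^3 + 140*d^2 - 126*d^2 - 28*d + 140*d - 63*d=-63*d^3 + 14*d^2 + 49*d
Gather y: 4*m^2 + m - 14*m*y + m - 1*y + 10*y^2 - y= 4*m^2 + 2*m + 10*y^2 + y*(-14*m - 2)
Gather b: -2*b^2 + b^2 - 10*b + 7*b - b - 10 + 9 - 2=-b^2 - 4*b - 3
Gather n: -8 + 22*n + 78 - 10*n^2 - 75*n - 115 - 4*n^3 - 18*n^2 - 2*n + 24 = -4*n^3 - 28*n^2 - 55*n - 21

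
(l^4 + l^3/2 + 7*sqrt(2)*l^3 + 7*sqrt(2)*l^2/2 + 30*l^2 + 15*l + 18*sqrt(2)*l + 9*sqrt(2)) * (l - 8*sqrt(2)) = l^5 - sqrt(2)*l^4 + l^4/2 - 82*l^3 - sqrt(2)*l^3/2 - 222*sqrt(2)*l^2 - 41*l^2 - 288*l - 111*sqrt(2)*l - 144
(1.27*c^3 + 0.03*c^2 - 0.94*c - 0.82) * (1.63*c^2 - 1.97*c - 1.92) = 2.0701*c^5 - 2.453*c^4 - 4.0297*c^3 + 0.4576*c^2 + 3.4202*c + 1.5744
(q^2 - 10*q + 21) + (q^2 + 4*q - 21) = 2*q^2 - 6*q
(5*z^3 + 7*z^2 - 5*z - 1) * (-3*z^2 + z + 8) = -15*z^5 - 16*z^4 + 62*z^3 + 54*z^2 - 41*z - 8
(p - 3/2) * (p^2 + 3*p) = p^3 + 3*p^2/2 - 9*p/2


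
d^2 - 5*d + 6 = (d - 3)*(d - 2)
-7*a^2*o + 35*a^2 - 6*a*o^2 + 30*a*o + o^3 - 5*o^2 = (-7*a + o)*(a + o)*(o - 5)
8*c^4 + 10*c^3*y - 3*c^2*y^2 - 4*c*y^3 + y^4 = (-4*c + y)*(-2*c + y)*(c + y)^2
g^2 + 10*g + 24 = (g + 4)*(g + 6)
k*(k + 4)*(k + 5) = k^3 + 9*k^2 + 20*k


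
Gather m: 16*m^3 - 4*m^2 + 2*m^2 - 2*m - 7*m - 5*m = 16*m^3 - 2*m^2 - 14*m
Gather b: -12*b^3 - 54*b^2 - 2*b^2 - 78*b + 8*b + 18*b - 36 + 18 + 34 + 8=-12*b^3 - 56*b^2 - 52*b + 24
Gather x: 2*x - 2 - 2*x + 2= 0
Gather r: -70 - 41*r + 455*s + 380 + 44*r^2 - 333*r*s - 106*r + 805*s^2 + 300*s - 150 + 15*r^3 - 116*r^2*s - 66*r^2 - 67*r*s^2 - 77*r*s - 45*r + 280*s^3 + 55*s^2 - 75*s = 15*r^3 + r^2*(-116*s - 22) + r*(-67*s^2 - 410*s - 192) + 280*s^3 + 860*s^2 + 680*s + 160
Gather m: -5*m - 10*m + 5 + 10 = 15 - 15*m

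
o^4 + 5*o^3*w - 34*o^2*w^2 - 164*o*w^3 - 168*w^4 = (o - 6*w)*(o + 2*w)^2*(o + 7*w)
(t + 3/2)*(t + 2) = t^2 + 7*t/2 + 3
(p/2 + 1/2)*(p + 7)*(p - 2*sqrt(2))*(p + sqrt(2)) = p^4/2 - sqrt(2)*p^3/2 + 4*p^3 - 4*sqrt(2)*p^2 + 3*p^2/2 - 16*p - 7*sqrt(2)*p/2 - 14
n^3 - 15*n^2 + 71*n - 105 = (n - 7)*(n - 5)*(n - 3)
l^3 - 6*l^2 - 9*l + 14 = (l - 7)*(l - 1)*(l + 2)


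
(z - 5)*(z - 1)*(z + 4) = z^3 - 2*z^2 - 19*z + 20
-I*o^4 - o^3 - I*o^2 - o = o*(o - I)^2*(-I*o + 1)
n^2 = n^2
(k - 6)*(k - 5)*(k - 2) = k^3 - 13*k^2 + 52*k - 60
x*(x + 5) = x^2 + 5*x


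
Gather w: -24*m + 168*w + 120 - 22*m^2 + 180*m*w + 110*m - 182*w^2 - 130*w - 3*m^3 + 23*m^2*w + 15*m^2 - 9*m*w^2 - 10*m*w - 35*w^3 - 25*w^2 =-3*m^3 - 7*m^2 + 86*m - 35*w^3 + w^2*(-9*m - 207) + w*(23*m^2 + 170*m + 38) + 120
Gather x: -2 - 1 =-3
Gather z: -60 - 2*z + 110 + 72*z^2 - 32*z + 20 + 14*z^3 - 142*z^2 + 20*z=14*z^3 - 70*z^2 - 14*z + 70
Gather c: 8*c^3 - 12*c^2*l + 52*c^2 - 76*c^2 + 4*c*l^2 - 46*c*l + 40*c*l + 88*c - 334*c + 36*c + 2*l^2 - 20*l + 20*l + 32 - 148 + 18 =8*c^3 + c^2*(-12*l - 24) + c*(4*l^2 - 6*l - 210) + 2*l^2 - 98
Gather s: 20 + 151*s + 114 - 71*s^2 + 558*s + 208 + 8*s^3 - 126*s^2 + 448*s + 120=8*s^3 - 197*s^2 + 1157*s + 462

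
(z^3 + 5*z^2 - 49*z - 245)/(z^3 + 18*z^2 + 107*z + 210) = (z - 7)/(z + 6)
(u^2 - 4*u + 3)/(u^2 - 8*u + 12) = (u^2 - 4*u + 3)/(u^2 - 8*u + 12)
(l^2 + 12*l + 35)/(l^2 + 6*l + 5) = (l + 7)/(l + 1)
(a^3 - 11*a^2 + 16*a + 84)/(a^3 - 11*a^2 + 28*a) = (a^2 - 4*a - 12)/(a*(a - 4))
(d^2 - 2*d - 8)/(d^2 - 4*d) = (d + 2)/d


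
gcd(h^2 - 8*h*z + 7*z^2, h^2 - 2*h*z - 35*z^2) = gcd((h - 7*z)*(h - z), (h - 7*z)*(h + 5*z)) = -h + 7*z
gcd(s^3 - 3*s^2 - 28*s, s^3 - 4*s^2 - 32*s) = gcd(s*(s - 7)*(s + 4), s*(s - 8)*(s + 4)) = s^2 + 4*s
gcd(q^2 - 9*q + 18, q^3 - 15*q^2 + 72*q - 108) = q^2 - 9*q + 18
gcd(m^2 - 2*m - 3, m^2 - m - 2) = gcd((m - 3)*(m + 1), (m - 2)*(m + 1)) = m + 1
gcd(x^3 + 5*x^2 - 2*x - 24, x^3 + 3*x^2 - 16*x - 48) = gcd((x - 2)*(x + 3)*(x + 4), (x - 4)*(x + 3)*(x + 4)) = x^2 + 7*x + 12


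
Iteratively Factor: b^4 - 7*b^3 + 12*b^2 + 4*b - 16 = (b - 4)*(b^3 - 3*b^2 + 4) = (b - 4)*(b - 2)*(b^2 - b - 2) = (b - 4)*(b - 2)*(b + 1)*(b - 2)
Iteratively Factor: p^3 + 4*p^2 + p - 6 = (p - 1)*(p^2 + 5*p + 6) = (p - 1)*(p + 2)*(p + 3)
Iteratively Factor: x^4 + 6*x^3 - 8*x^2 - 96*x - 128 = (x + 4)*(x^3 + 2*x^2 - 16*x - 32) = (x - 4)*(x + 4)*(x^2 + 6*x + 8) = (x - 4)*(x + 2)*(x + 4)*(x + 4)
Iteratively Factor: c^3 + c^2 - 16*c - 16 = (c - 4)*(c^2 + 5*c + 4) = (c - 4)*(c + 1)*(c + 4)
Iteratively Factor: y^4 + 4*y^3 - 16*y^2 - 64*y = (y)*(y^3 + 4*y^2 - 16*y - 64) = y*(y - 4)*(y^2 + 8*y + 16) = y*(y - 4)*(y + 4)*(y + 4)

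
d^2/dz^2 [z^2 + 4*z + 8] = 2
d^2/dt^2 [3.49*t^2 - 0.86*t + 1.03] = 6.98000000000000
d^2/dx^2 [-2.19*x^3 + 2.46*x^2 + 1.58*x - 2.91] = 4.92 - 13.14*x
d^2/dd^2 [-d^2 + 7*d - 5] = -2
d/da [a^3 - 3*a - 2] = 3*a^2 - 3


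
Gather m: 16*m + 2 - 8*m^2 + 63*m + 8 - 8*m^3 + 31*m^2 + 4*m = -8*m^3 + 23*m^2 + 83*m + 10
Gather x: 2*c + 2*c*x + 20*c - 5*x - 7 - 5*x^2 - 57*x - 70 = 22*c - 5*x^2 + x*(2*c - 62) - 77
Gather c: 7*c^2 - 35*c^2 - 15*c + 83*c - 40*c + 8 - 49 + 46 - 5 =-28*c^2 + 28*c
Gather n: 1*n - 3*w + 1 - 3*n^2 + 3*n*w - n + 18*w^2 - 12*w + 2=-3*n^2 + 3*n*w + 18*w^2 - 15*w + 3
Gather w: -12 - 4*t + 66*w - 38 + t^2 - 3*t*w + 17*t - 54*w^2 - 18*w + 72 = t^2 + 13*t - 54*w^2 + w*(48 - 3*t) + 22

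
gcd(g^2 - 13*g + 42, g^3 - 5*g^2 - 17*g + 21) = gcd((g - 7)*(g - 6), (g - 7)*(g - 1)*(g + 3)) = g - 7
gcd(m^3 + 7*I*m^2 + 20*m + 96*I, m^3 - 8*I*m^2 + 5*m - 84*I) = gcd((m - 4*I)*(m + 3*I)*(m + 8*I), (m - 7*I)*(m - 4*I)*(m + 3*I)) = m^2 - I*m + 12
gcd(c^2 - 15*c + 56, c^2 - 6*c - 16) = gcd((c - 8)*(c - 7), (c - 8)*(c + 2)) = c - 8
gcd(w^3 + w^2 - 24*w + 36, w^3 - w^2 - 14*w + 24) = w^2 - 5*w + 6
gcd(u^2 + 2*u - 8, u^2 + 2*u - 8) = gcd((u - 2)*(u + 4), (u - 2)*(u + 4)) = u^2 + 2*u - 8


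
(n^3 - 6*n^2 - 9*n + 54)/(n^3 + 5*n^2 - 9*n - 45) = (n - 6)/(n + 5)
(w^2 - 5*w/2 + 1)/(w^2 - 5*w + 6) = (w - 1/2)/(w - 3)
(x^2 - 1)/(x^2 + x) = (x - 1)/x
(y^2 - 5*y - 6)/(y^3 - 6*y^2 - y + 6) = 1/(y - 1)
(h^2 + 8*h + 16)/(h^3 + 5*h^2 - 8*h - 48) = 1/(h - 3)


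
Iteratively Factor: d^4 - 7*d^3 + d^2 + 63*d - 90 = (d - 5)*(d^3 - 2*d^2 - 9*d + 18) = (d - 5)*(d + 3)*(d^2 - 5*d + 6) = (d - 5)*(d - 3)*(d + 3)*(d - 2)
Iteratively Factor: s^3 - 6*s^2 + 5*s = (s - 5)*(s^2 - s) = s*(s - 5)*(s - 1)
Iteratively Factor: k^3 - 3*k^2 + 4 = (k + 1)*(k^2 - 4*k + 4) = (k - 2)*(k + 1)*(k - 2)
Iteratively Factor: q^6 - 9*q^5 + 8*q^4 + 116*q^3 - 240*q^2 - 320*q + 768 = (q + 3)*(q^5 - 12*q^4 + 44*q^3 - 16*q^2 - 192*q + 256) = (q + 2)*(q + 3)*(q^4 - 14*q^3 + 72*q^2 - 160*q + 128) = (q - 4)*(q + 2)*(q + 3)*(q^3 - 10*q^2 + 32*q - 32) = (q - 4)^2*(q + 2)*(q + 3)*(q^2 - 6*q + 8) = (q - 4)^2*(q - 2)*(q + 2)*(q + 3)*(q - 4)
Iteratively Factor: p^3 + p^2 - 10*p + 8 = (p - 2)*(p^2 + 3*p - 4) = (p - 2)*(p - 1)*(p + 4)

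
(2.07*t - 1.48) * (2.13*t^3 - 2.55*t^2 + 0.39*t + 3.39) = 4.4091*t^4 - 8.4309*t^3 + 4.5813*t^2 + 6.4401*t - 5.0172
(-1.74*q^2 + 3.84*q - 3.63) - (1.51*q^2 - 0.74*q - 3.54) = -3.25*q^2 + 4.58*q - 0.0899999999999999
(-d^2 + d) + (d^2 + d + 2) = 2*d + 2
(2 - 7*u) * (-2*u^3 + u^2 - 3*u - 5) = 14*u^4 - 11*u^3 + 23*u^2 + 29*u - 10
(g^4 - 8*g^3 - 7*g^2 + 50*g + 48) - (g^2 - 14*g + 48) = g^4 - 8*g^3 - 8*g^2 + 64*g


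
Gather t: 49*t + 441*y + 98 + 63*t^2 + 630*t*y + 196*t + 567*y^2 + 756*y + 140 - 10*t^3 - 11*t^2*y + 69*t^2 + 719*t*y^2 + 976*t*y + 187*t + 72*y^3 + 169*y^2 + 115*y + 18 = -10*t^3 + t^2*(132 - 11*y) + t*(719*y^2 + 1606*y + 432) + 72*y^3 + 736*y^2 + 1312*y + 256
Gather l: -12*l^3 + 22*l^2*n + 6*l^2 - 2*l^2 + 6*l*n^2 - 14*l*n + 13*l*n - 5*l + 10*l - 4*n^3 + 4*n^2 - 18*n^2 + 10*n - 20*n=-12*l^3 + l^2*(22*n + 4) + l*(6*n^2 - n + 5) - 4*n^3 - 14*n^2 - 10*n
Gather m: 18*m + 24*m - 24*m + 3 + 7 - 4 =18*m + 6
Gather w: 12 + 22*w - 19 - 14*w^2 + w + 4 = -14*w^2 + 23*w - 3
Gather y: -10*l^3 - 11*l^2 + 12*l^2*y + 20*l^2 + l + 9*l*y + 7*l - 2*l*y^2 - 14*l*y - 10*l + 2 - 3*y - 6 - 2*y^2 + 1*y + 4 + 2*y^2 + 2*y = -10*l^3 + 9*l^2 - 2*l*y^2 - 2*l + y*(12*l^2 - 5*l)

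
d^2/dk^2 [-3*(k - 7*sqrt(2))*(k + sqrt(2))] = -6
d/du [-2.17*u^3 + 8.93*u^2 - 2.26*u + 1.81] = -6.51*u^2 + 17.86*u - 2.26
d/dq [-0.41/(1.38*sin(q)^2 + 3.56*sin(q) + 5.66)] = (1.1316*sin(q) + 1.4596)*cos(q)/(1.38*sin(q)^2 + 3.56*sin(q) + 5.66)^2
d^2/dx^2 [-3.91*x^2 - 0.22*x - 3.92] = -7.82000000000000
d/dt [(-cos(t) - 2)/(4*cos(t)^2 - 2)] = (2*sin(t)^2 - 8*cos(t) - 3)*sin(t)/(2*cos(2*t)^2)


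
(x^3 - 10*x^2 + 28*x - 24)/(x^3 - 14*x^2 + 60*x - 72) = (x - 2)/(x - 6)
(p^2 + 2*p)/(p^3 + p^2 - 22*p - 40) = p/(p^2 - p - 20)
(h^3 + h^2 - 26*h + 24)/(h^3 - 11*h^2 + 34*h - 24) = (h + 6)/(h - 6)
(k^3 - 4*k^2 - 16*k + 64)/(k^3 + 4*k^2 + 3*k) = (k^3 - 4*k^2 - 16*k + 64)/(k*(k^2 + 4*k + 3))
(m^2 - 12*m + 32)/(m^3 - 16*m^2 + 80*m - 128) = 1/(m - 4)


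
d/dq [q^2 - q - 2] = 2*q - 1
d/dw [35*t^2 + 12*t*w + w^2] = 12*t + 2*w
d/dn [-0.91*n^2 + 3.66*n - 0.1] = 3.66 - 1.82*n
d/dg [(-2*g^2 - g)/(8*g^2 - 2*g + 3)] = 3*(4*g^2 - 4*g - 1)/(64*g^4 - 32*g^3 + 52*g^2 - 12*g + 9)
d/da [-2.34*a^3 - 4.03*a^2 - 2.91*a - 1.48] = -7.02*a^2 - 8.06*a - 2.91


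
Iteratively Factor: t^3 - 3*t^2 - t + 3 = (t + 1)*(t^2 - 4*t + 3) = (t - 3)*(t + 1)*(t - 1)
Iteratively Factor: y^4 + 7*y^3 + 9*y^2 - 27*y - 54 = (y + 3)*(y^3 + 4*y^2 - 3*y - 18) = (y + 3)^2*(y^2 + y - 6) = (y - 2)*(y + 3)^2*(y + 3)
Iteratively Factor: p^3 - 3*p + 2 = (p + 2)*(p^2 - 2*p + 1) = (p - 1)*(p + 2)*(p - 1)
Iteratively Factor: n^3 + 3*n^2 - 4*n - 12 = (n + 3)*(n^2 - 4) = (n + 2)*(n + 3)*(n - 2)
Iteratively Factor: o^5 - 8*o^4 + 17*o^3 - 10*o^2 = (o - 1)*(o^4 - 7*o^3 + 10*o^2) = o*(o - 1)*(o^3 - 7*o^2 + 10*o) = o^2*(o - 1)*(o^2 - 7*o + 10) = o^2*(o - 2)*(o - 1)*(o - 5)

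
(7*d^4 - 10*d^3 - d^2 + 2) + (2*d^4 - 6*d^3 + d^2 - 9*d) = 9*d^4 - 16*d^3 - 9*d + 2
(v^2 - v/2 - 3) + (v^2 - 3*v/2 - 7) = 2*v^2 - 2*v - 10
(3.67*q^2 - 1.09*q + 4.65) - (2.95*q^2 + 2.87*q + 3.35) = 0.72*q^2 - 3.96*q + 1.3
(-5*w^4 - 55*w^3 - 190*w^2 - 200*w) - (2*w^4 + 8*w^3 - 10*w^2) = -7*w^4 - 63*w^3 - 180*w^2 - 200*w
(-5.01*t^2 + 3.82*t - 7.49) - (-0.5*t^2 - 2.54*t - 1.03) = -4.51*t^2 + 6.36*t - 6.46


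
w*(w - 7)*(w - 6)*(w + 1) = w^4 - 12*w^3 + 29*w^2 + 42*w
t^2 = t^2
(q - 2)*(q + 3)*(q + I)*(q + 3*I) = q^4 + q^3 + 4*I*q^3 - 9*q^2 + 4*I*q^2 - 3*q - 24*I*q + 18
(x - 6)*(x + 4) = x^2 - 2*x - 24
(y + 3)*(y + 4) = y^2 + 7*y + 12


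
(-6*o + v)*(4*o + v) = -24*o^2 - 2*o*v + v^2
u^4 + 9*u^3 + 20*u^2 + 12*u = u*(u + 1)*(u + 2)*(u + 6)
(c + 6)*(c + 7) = c^2 + 13*c + 42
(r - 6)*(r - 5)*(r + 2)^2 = r^4 - 7*r^3 - 10*r^2 + 76*r + 120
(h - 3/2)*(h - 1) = h^2 - 5*h/2 + 3/2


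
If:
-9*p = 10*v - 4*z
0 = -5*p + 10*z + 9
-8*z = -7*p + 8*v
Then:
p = -252/215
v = 99/215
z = -639/430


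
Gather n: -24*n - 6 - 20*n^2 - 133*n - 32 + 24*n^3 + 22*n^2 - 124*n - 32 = 24*n^3 + 2*n^2 - 281*n - 70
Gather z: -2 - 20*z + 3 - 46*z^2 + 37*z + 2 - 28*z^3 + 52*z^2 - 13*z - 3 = -28*z^3 + 6*z^2 + 4*z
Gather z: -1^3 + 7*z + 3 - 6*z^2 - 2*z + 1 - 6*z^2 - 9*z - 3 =-12*z^2 - 4*z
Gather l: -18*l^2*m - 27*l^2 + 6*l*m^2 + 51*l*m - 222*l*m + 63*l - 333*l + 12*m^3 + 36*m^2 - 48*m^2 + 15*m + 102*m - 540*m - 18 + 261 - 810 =l^2*(-18*m - 27) + l*(6*m^2 - 171*m - 270) + 12*m^3 - 12*m^2 - 423*m - 567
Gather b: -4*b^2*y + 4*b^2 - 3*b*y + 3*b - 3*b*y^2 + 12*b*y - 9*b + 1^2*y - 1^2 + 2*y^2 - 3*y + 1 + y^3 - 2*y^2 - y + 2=b^2*(4 - 4*y) + b*(-3*y^2 + 9*y - 6) + y^3 - 3*y + 2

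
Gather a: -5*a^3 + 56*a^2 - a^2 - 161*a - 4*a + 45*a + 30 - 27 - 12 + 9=-5*a^3 + 55*a^2 - 120*a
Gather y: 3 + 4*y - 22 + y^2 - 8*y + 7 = y^2 - 4*y - 12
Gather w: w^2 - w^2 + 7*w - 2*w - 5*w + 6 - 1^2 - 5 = 0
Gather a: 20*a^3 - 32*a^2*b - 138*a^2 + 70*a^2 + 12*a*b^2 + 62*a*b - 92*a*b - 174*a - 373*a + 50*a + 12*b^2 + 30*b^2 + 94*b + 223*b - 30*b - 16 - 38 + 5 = 20*a^3 + a^2*(-32*b - 68) + a*(12*b^2 - 30*b - 497) + 42*b^2 + 287*b - 49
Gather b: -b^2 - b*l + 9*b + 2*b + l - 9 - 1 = -b^2 + b*(11 - l) + l - 10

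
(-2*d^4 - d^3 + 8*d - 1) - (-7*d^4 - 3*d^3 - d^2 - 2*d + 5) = 5*d^4 + 2*d^3 + d^2 + 10*d - 6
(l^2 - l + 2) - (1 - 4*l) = l^2 + 3*l + 1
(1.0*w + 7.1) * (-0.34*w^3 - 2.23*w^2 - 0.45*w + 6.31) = -0.34*w^4 - 4.644*w^3 - 16.283*w^2 + 3.115*w + 44.801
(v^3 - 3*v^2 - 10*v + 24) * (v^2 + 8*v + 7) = v^5 + 5*v^4 - 27*v^3 - 77*v^2 + 122*v + 168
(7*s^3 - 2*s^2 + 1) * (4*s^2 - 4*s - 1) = 28*s^5 - 36*s^4 + s^3 + 6*s^2 - 4*s - 1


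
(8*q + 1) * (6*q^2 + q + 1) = 48*q^3 + 14*q^2 + 9*q + 1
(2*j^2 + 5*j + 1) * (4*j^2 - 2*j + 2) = 8*j^4 + 16*j^3 - 2*j^2 + 8*j + 2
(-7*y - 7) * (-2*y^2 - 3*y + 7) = 14*y^3 + 35*y^2 - 28*y - 49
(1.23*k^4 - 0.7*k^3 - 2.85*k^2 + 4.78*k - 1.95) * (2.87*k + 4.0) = 3.5301*k^5 + 2.911*k^4 - 10.9795*k^3 + 2.3186*k^2 + 13.5235*k - 7.8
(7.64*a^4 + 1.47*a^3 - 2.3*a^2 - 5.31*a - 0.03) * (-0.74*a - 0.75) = -5.6536*a^5 - 6.8178*a^4 + 0.5995*a^3 + 5.6544*a^2 + 4.0047*a + 0.0225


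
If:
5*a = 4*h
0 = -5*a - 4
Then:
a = -4/5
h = -1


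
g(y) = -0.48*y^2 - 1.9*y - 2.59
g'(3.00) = -4.78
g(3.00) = -12.61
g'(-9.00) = 6.74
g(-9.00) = -24.37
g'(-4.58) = 2.50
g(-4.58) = -3.96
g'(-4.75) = 2.66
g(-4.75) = -4.40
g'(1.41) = -3.25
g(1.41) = -6.22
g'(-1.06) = -0.88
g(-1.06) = -1.12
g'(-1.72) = -0.25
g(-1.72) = -0.74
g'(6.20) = -7.85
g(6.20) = -32.82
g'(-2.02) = 0.04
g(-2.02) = -0.71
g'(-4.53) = 2.45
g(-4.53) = -3.83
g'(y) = -0.96*y - 1.9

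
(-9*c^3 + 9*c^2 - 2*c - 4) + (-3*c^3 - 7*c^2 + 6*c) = -12*c^3 + 2*c^2 + 4*c - 4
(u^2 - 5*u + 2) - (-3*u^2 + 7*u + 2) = 4*u^2 - 12*u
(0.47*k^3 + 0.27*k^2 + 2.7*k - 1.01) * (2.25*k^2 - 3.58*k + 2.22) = 1.0575*k^5 - 1.0751*k^4 + 6.1518*k^3 - 11.3391*k^2 + 9.6098*k - 2.2422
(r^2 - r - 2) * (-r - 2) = -r^3 - r^2 + 4*r + 4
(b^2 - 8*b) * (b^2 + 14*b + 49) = b^4 + 6*b^3 - 63*b^2 - 392*b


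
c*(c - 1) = c^2 - c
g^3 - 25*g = g*(g - 5)*(g + 5)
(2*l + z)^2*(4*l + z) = 16*l^3 + 20*l^2*z + 8*l*z^2 + z^3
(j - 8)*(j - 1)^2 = j^3 - 10*j^2 + 17*j - 8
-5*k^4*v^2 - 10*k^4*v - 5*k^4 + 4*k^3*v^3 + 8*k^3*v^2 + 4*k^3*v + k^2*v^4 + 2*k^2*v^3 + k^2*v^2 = (-k + v)*(5*k + v)*(k*v + k)^2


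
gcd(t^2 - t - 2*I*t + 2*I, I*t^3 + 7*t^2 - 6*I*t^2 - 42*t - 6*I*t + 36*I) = 1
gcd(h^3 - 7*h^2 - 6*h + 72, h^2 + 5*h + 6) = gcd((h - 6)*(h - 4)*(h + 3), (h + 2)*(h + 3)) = h + 3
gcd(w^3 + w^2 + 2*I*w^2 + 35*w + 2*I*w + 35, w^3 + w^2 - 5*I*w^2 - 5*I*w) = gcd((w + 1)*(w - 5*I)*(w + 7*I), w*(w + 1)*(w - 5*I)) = w^2 + w*(1 - 5*I) - 5*I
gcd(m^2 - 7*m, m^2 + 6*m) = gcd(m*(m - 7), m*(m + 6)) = m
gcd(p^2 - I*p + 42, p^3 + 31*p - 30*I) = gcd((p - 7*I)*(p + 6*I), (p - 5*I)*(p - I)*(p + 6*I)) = p + 6*I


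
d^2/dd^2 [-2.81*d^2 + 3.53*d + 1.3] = -5.62000000000000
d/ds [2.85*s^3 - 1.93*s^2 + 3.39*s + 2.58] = 8.55*s^2 - 3.86*s + 3.39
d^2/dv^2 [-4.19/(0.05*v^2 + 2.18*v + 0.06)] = (0.02095*v^2 + 0.91342*v - 4.19*(0.1*v + 2.18)*(0.2*v + 4.36) + 0.02514)/(0.05*v^2 + 2.18*v + 0.06)^3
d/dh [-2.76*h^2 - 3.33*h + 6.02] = -5.52*h - 3.33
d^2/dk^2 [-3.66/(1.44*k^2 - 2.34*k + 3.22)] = (15.178752*k^2 - 24.665472*k - 3.66*(2.88*k - 2.34)*(5.76*k - 4.68) + 33.941376)/(1.44*k^2 - 2.34*k + 3.22)^3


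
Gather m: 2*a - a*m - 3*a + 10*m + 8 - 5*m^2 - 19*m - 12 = -a - 5*m^2 + m*(-a - 9) - 4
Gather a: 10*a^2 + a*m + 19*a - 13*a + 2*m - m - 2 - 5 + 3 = 10*a^2 + a*(m + 6) + m - 4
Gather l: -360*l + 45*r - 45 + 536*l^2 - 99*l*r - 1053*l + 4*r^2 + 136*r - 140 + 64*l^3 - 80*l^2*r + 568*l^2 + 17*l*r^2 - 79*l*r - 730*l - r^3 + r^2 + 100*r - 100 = 64*l^3 + l^2*(1104 - 80*r) + l*(17*r^2 - 178*r - 2143) - r^3 + 5*r^2 + 281*r - 285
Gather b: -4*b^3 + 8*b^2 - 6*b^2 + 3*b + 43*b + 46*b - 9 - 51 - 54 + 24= -4*b^3 + 2*b^2 + 92*b - 90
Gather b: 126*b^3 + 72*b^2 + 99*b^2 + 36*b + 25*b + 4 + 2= 126*b^3 + 171*b^2 + 61*b + 6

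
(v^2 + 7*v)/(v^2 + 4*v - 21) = v/(v - 3)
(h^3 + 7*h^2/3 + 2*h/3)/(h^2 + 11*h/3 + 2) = h*(3*h^2 + 7*h + 2)/(3*h^2 + 11*h + 6)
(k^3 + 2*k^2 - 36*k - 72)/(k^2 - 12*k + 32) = (k^3 + 2*k^2 - 36*k - 72)/(k^2 - 12*k + 32)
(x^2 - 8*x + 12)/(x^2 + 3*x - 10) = (x - 6)/(x + 5)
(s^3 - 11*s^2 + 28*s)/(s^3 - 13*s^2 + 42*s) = (s - 4)/(s - 6)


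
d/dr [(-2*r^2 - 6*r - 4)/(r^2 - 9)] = 2*(3*r^2 + 22*r + 27)/(r^4 - 18*r^2 + 81)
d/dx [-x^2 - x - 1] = -2*x - 1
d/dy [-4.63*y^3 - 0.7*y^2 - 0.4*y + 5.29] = -13.89*y^2 - 1.4*y - 0.4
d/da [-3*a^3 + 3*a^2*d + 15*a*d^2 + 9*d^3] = -9*a^2 + 6*a*d + 15*d^2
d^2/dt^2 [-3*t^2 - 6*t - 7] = -6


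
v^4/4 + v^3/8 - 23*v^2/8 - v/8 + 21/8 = (v/4 + 1/4)*(v - 3)*(v - 1)*(v + 7/2)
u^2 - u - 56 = (u - 8)*(u + 7)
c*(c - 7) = c^2 - 7*c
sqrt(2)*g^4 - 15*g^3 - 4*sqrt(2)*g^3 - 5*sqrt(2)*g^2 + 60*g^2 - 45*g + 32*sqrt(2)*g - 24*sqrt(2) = (g - 3)*(g - 1)*(g - 8*sqrt(2))*(sqrt(2)*g + 1)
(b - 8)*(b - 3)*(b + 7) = b^3 - 4*b^2 - 53*b + 168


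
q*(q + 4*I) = q^2 + 4*I*q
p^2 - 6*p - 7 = (p - 7)*(p + 1)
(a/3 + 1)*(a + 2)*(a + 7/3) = a^3/3 + 22*a^2/9 + 53*a/9 + 14/3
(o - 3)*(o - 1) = o^2 - 4*o + 3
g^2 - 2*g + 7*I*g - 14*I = (g - 2)*(g + 7*I)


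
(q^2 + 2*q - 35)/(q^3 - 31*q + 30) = (q + 7)/(q^2 + 5*q - 6)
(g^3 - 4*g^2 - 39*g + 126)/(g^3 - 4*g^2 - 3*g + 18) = (g^2 - g - 42)/(g^2 - g - 6)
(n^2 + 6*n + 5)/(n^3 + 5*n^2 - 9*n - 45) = (n + 1)/(n^2 - 9)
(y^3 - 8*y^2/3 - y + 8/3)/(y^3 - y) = (y - 8/3)/y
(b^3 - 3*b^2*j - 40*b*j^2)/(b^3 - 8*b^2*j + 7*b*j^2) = (b^2 - 3*b*j - 40*j^2)/(b^2 - 8*b*j + 7*j^2)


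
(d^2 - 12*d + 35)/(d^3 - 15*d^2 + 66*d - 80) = (d - 7)/(d^2 - 10*d + 16)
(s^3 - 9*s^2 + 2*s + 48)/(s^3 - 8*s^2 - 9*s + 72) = (s + 2)/(s + 3)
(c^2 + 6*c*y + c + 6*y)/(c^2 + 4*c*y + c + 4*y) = (c + 6*y)/(c + 4*y)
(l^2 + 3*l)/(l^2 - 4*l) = (l + 3)/(l - 4)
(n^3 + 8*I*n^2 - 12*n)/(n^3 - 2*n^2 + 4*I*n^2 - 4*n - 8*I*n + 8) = n*(n + 6*I)/(n^2 + 2*n*(-1 + I) - 4*I)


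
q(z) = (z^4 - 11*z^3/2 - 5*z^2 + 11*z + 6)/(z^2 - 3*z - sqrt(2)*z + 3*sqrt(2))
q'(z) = (-2*z + sqrt(2) + 3)*(z^4 - 11*z^3/2 - 5*z^2 + 11*z + 6)/(z^2 - 3*z - sqrt(2)*z + 3*sqrt(2))^2 + (4*z^3 - 33*z^2/2 - 10*z + 11)/(z^2 - 3*z - sqrt(2)*z + 3*sqrt(2))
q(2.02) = 35.15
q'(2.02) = 51.21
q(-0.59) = -0.14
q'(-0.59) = 1.33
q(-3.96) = 12.61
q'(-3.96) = -8.05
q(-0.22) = 0.65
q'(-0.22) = 2.94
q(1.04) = 9.56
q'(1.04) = 13.06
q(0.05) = 1.62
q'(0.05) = 4.34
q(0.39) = 3.45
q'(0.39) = 6.50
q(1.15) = 11.09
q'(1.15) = 14.76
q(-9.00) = 80.60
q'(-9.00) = -18.76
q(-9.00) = 80.60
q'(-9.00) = -18.76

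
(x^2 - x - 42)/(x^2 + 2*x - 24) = (x - 7)/(x - 4)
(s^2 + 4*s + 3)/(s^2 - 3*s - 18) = (s + 1)/(s - 6)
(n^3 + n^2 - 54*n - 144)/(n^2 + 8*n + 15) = (n^2 - 2*n - 48)/(n + 5)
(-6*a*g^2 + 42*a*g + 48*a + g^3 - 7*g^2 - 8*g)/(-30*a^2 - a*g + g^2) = (g^2 - 7*g - 8)/(5*a + g)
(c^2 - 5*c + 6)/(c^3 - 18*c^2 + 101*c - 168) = (c - 2)/(c^2 - 15*c + 56)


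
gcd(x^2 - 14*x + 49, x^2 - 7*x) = x - 7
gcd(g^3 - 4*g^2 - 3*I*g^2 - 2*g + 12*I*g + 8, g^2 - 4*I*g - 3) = g - I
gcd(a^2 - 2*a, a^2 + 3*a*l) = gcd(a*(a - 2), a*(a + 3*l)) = a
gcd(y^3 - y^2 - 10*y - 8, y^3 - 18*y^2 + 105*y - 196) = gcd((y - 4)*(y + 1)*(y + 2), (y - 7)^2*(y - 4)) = y - 4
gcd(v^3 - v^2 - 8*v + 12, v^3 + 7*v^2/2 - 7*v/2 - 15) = v^2 + v - 6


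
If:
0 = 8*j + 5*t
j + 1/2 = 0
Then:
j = -1/2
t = 4/5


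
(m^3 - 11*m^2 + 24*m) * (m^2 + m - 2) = m^5 - 10*m^4 + 11*m^3 + 46*m^2 - 48*m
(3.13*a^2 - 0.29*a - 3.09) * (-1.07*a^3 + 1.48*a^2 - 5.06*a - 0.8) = -3.3491*a^5 + 4.9427*a^4 - 12.9607*a^3 - 5.6098*a^2 + 15.8674*a + 2.472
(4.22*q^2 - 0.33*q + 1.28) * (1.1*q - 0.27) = 4.642*q^3 - 1.5024*q^2 + 1.4971*q - 0.3456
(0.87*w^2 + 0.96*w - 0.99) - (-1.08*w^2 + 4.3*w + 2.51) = 1.95*w^2 - 3.34*w - 3.5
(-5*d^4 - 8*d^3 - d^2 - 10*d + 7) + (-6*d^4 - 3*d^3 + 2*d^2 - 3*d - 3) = -11*d^4 - 11*d^3 + d^2 - 13*d + 4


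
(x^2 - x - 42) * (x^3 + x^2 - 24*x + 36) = x^5 - 67*x^3 + 18*x^2 + 972*x - 1512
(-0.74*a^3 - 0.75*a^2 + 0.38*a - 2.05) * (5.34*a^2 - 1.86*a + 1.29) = -3.9516*a^5 - 2.6286*a^4 + 2.4696*a^3 - 12.6213*a^2 + 4.3032*a - 2.6445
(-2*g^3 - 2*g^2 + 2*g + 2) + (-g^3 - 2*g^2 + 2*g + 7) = -3*g^3 - 4*g^2 + 4*g + 9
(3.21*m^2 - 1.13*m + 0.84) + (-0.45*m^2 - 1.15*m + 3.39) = 2.76*m^2 - 2.28*m + 4.23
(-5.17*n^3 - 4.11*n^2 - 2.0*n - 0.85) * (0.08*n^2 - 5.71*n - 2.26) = -0.4136*n^5 + 29.1919*n^4 + 34.9923*n^3 + 20.6406*n^2 + 9.3735*n + 1.921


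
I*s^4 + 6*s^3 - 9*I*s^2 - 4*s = s*(s - 4*I)*(s - I)*(I*s + 1)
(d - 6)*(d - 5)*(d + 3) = d^3 - 8*d^2 - 3*d + 90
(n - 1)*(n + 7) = n^2 + 6*n - 7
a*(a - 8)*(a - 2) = a^3 - 10*a^2 + 16*a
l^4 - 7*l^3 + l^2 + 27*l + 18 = (l - 6)*(l - 3)*(l + 1)^2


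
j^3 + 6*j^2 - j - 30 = (j - 2)*(j + 3)*(j + 5)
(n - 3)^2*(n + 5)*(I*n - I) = I*n^4 - 2*I*n^3 - 20*I*n^2 + 66*I*n - 45*I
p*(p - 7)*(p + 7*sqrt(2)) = p^3 - 7*p^2 + 7*sqrt(2)*p^2 - 49*sqrt(2)*p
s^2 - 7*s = s*(s - 7)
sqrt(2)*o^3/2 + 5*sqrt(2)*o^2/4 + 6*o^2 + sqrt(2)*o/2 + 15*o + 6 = (o + 1/2)*(o + 6*sqrt(2))*(sqrt(2)*o/2 + sqrt(2))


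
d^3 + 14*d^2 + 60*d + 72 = (d + 2)*(d + 6)^2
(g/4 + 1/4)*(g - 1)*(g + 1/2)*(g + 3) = g^4/4 + 7*g^3/8 + g^2/8 - 7*g/8 - 3/8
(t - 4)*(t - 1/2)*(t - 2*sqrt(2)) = t^3 - 9*t^2/2 - 2*sqrt(2)*t^2 + 2*t + 9*sqrt(2)*t - 4*sqrt(2)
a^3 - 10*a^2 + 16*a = a*(a - 8)*(a - 2)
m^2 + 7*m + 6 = (m + 1)*(m + 6)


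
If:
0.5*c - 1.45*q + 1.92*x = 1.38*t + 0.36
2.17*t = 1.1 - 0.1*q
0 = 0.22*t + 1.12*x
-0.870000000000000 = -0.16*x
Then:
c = 1677.36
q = 611.70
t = -27.68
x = 5.44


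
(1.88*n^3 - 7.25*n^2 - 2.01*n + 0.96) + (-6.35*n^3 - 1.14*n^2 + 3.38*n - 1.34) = -4.47*n^3 - 8.39*n^2 + 1.37*n - 0.38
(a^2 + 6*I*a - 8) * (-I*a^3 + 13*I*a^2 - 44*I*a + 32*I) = -I*a^5 + 6*a^4 + 13*I*a^4 - 78*a^3 - 36*I*a^3 + 264*a^2 - 72*I*a^2 - 192*a + 352*I*a - 256*I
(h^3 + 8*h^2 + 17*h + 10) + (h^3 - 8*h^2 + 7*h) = 2*h^3 + 24*h + 10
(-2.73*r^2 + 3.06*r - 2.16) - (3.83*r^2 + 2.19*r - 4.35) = -6.56*r^2 + 0.87*r + 2.19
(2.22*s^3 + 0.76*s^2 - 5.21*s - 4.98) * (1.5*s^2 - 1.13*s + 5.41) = 3.33*s^5 - 1.3686*s^4 + 3.3364*s^3 + 2.5289*s^2 - 22.5587*s - 26.9418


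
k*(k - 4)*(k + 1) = k^3 - 3*k^2 - 4*k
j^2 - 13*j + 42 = (j - 7)*(j - 6)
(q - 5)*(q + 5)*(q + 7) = q^3 + 7*q^2 - 25*q - 175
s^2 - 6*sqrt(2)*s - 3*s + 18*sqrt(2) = (s - 3)*(s - 6*sqrt(2))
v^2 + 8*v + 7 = (v + 1)*(v + 7)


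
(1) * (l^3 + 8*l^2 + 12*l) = l^3 + 8*l^2 + 12*l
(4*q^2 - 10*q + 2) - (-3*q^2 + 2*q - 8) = 7*q^2 - 12*q + 10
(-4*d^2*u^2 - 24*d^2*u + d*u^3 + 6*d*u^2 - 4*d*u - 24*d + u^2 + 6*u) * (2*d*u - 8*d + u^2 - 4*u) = -8*d^3*u^3 - 16*d^3*u^2 + 192*d^3*u - 2*d^2*u^4 - 4*d^2*u^3 + 40*d^2*u^2 - 16*d^2*u + 192*d^2 + d*u^5 + 2*d*u^4 - 26*d*u^3 - 4*d*u^2 + 48*d*u + u^4 + 2*u^3 - 24*u^2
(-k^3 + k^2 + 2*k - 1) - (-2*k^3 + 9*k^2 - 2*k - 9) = k^3 - 8*k^2 + 4*k + 8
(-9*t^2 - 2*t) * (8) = -72*t^2 - 16*t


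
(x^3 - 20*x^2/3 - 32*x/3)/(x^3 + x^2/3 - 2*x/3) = (3*x^2 - 20*x - 32)/(3*x^2 + x - 2)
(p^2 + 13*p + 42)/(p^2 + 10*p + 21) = (p + 6)/(p + 3)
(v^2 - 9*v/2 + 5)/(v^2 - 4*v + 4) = (v - 5/2)/(v - 2)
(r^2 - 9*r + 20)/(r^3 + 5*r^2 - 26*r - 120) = (r - 4)/(r^2 + 10*r + 24)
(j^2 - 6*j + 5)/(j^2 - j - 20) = (j - 1)/(j + 4)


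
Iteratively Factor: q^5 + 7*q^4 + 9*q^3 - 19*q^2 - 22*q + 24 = (q - 1)*(q^4 + 8*q^3 + 17*q^2 - 2*q - 24) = (q - 1)*(q + 2)*(q^3 + 6*q^2 + 5*q - 12) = (q - 1)^2*(q + 2)*(q^2 + 7*q + 12) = (q - 1)^2*(q + 2)*(q + 3)*(q + 4)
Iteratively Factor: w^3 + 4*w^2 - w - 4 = (w + 4)*(w^2 - 1) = (w + 1)*(w + 4)*(w - 1)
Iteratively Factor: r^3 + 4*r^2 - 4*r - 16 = (r + 4)*(r^2 - 4) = (r + 2)*(r + 4)*(r - 2)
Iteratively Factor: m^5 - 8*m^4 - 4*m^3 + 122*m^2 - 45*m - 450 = (m - 3)*(m^4 - 5*m^3 - 19*m^2 + 65*m + 150) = (m - 5)*(m - 3)*(m^3 - 19*m - 30) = (m - 5)*(m - 3)*(m + 2)*(m^2 - 2*m - 15) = (m - 5)*(m - 3)*(m + 2)*(m + 3)*(m - 5)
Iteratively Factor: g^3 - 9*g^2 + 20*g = (g)*(g^2 - 9*g + 20) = g*(g - 4)*(g - 5)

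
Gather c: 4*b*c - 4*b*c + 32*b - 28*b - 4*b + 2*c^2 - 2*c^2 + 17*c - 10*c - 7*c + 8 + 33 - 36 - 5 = 0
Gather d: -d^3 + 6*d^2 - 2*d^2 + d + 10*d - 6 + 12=-d^3 + 4*d^2 + 11*d + 6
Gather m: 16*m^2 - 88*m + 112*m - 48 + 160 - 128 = 16*m^2 + 24*m - 16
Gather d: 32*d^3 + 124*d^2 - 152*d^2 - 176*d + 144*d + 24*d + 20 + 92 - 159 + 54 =32*d^3 - 28*d^2 - 8*d + 7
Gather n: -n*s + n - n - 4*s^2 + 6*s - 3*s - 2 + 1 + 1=-n*s - 4*s^2 + 3*s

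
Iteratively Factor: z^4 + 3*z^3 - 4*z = (z - 1)*(z^3 + 4*z^2 + 4*z) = (z - 1)*(z + 2)*(z^2 + 2*z) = (z - 1)*(z + 2)^2*(z)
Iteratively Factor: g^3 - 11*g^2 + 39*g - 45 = (g - 5)*(g^2 - 6*g + 9) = (g - 5)*(g - 3)*(g - 3)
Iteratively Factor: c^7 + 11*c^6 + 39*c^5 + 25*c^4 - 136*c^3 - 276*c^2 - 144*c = (c - 2)*(c^6 + 13*c^5 + 65*c^4 + 155*c^3 + 174*c^2 + 72*c) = (c - 2)*(c + 2)*(c^5 + 11*c^4 + 43*c^3 + 69*c^2 + 36*c) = (c - 2)*(c + 1)*(c + 2)*(c^4 + 10*c^3 + 33*c^2 + 36*c) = (c - 2)*(c + 1)*(c + 2)*(c + 4)*(c^3 + 6*c^2 + 9*c) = (c - 2)*(c + 1)*(c + 2)*(c + 3)*(c + 4)*(c^2 + 3*c) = c*(c - 2)*(c + 1)*(c + 2)*(c + 3)*(c + 4)*(c + 3)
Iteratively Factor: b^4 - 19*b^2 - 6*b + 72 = (b + 3)*(b^3 - 3*b^2 - 10*b + 24) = (b - 2)*(b + 3)*(b^2 - b - 12) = (b - 4)*(b - 2)*(b + 3)*(b + 3)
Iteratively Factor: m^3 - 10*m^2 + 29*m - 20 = (m - 4)*(m^2 - 6*m + 5) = (m - 4)*(m - 1)*(m - 5)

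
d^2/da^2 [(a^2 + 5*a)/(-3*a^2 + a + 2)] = 12*(-8*a^3 - 3*a^2 - 15*a + 1)/(27*a^6 - 27*a^5 - 45*a^4 + 35*a^3 + 30*a^2 - 12*a - 8)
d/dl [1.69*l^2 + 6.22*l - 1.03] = 3.38*l + 6.22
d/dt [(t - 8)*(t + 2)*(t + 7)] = 3*t^2 + 2*t - 58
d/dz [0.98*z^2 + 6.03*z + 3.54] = 1.96*z + 6.03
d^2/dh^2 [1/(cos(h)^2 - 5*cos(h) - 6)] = (4*sin(h)^4 - 51*sin(h)^2 - 45*cos(h)/4 - 15*cos(3*h)/4 - 15)/(sin(h)^2 + 5*cos(h) + 5)^3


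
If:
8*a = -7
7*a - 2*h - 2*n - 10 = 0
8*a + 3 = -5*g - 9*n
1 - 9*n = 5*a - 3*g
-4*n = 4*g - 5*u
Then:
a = -7/8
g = -11/64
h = -4955/576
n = 311/576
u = 53/180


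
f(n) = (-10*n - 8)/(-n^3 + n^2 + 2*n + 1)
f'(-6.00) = 0.06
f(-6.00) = 0.22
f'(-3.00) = 0.39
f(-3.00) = 0.71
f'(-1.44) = 1.35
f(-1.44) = 2.01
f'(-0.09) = 6.49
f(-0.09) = -8.57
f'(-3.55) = 0.25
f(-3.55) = 0.54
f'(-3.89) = 0.20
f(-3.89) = 0.46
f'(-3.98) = 0.19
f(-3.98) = 0.44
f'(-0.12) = 6.50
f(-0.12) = -8.76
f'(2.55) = -23.74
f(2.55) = 8.42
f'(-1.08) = -1.51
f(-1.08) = 2.21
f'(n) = (-10*n - 8)*(3*n^2 - 2*n - 2)/(-n^3 + n^2 + 2*n + 1)^2 - 10/(-n^3 + n^2 + 2*n + 1) = 2*(-10*n^3 - 7*n^2 + 8*n + 3)/(n^6 - 2*n^5 - 3*n^4 + 2*n^3 + 6*n^2 + 4*n + 1)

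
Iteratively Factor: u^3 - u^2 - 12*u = (u + 3)*(u^2 - 4*u) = u*(u + 3)*(u - 4)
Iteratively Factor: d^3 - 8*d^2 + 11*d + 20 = (d - 4)*(d^2 - 4*d - 5) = (d - 4)*(d + 1)*(d - 5)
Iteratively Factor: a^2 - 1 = (a + 1)*(a - 1)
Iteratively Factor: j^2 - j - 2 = (j - 2)*(j + 1)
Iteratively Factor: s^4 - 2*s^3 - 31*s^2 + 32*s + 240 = (s - 4)*(s^3 + 2*s^2 - 23*s - 60) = (s - 4)*(s + 3)*(s^2 - s - 20) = (s - 4)*(s + 3)*(s + 4)*(s - 5)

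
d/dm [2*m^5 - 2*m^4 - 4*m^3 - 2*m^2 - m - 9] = 10*m^4 - 8*m^3 - 12*m^2 - 4*m - 1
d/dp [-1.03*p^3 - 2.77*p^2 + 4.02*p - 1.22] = -3.09*p^2 - 5.54*p + 4.02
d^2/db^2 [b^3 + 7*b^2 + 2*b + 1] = 6*b + 14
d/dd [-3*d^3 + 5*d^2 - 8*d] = -9*d^2 + 10*d - 8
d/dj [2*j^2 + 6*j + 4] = 4*j + 6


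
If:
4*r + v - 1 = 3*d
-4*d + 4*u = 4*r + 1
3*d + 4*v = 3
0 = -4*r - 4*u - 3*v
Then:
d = -15/37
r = -47/148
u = -35/74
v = 39/37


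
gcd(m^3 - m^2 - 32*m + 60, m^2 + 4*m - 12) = m^2 + 4*m - 12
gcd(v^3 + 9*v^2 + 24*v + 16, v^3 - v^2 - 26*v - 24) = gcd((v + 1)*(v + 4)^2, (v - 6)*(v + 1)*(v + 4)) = v^2 + 5*v + 4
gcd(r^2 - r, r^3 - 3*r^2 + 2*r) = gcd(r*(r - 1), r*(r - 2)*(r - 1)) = r^2 - r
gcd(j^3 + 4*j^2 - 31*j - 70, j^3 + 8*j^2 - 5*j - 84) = j + 7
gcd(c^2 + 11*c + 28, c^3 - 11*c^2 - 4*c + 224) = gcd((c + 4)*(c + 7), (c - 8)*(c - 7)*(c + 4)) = c + 4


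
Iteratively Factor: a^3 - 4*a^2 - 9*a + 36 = (a + 3)*(a^2 - 7*a + 12) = (a - 3)*(a + 3)*(a - 4)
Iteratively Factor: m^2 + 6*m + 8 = (m + 4)*(m + 2)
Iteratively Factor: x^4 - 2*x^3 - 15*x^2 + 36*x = (x + 4)*(x^3 - 6*x^2 + 9*x) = (x - 3)*(x + 4)*(x^2 - 3*x) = (x - 3)^2*(x + 4)*(x)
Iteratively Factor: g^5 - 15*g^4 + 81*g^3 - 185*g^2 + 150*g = (g)*(g^4 - 15*g^3 + 81*g^2 - 185*g + 150) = g*(g - 5)*(g^3 - 10*g^2 + 31*g - 30) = g*(g - 5)*(g - 3)*(g^2 - 7*g + 10) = g*(g - 5)*(g - 3)*(g - 2)*(g - 5)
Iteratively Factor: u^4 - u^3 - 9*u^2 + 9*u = (u + 3)*(u^3 - 4*u^2 + 3*u) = (u - 1)*(u + 3)*(u^2 - 3*u) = (u - 3)*(u - 1)*(u + 3)*(u)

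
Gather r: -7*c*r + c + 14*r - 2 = c + r*(14 - 7*c) - 2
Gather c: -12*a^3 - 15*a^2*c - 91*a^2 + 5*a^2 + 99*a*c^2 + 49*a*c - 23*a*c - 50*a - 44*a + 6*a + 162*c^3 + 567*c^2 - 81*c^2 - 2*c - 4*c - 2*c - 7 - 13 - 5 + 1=-12*a^3 - 86*a^2 - 88*a + 162*c^3 + c^2*(99*a + 486) + c*(-15*a^2 + 26*a - 8) - 24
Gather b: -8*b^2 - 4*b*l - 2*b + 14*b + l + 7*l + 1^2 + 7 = -8*b^2 + b*(12 - 4*l) + 8*l + 8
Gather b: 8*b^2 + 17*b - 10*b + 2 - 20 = 8*b^2 + 7*b - 18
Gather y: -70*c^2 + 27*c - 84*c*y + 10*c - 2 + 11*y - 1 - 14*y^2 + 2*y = -70*c^2 + 37*c - 14*y^2 + y*(13 - 84*c) - 3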